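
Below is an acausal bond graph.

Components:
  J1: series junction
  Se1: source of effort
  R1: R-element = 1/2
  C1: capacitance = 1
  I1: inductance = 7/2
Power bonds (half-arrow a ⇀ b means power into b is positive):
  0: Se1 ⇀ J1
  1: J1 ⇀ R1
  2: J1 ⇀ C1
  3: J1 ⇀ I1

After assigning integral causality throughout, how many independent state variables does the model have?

bond 0 →J1  (Se1 fixes effort; stroke away)
bond 2 →J1  (C1 outputs effort q/C1)
bond 3 →I1  (I1: I, integral causality)
bond 1 →J1  (J1: bond 3 brought flow, rest push out)

2  (C1, I1 all integral)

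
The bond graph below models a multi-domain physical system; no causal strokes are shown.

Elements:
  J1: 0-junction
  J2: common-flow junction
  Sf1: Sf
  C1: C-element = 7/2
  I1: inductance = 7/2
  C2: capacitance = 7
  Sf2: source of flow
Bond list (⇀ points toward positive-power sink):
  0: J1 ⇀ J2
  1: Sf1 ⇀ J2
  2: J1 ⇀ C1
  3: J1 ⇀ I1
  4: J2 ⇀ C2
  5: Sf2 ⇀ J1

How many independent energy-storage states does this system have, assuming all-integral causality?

3  (C1, C2, I1 all integral)

b1 stroke→Sf1  (source Sf1 imposes f)
b5 stroke→Sf2  (Sf2 (Sf) sets flow on bond)
b0 stroke→J2  (1-jn J2 has f-setter on 1)
b4 stroke→J2  (J2: bond 1 brought flow, rest push out)
b2 stroke→J1  (prefer integral on C1)
b3 stroke→I1  (J1 effort already set via bond 2)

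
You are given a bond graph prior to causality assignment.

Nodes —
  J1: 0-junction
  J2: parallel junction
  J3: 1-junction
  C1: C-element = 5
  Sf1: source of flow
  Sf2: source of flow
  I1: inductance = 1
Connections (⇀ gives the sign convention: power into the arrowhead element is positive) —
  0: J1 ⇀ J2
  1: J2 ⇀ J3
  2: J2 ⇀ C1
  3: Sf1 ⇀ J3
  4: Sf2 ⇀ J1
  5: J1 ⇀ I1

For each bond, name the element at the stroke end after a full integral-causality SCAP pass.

b3 stroke→Sf1  (Sf1: flow source, stroke at near end)
b4 stroke→Sf2  (Sf2 fixes flow; stroke at Sf2)
b1 stroke→J3  (common-f at J3 fixed by 3)
b2 stroke→J2  (C1 integral (e out))
b0 stroke→J1  (0-jn J2 has e-setter on 2)
b5 stroke→I1  (J1 effort already set via bond 0)

bond 0 stroke at J1
bond 1 stroke at J3
bond 2 stroke at J2
bond 3 stroke at Sf1
bond 4 stroke at Sf2
bond 5 stroke at I1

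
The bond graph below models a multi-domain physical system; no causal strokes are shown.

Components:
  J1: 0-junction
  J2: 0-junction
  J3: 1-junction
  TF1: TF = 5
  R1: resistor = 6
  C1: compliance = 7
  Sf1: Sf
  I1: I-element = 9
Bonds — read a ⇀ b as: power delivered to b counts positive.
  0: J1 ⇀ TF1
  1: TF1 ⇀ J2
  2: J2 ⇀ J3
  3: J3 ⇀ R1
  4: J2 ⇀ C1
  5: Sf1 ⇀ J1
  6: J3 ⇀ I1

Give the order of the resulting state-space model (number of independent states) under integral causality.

b5 →Sf1  (source Sf1 imposes f)
b0 →J1  (J1: last free bond brings effort in)
b1 →TF1  (TF1 one-in-one-out from 0)
b4 →J2  (C1 integral (e out))
b2 →J3  (0-jn J2 has e-setter on 4)
b6 →I1  (I1: I, integral causality)
b3 →J3  (J3: bond 6 brought flow, rest push out)

2  (C1, I1 all integral)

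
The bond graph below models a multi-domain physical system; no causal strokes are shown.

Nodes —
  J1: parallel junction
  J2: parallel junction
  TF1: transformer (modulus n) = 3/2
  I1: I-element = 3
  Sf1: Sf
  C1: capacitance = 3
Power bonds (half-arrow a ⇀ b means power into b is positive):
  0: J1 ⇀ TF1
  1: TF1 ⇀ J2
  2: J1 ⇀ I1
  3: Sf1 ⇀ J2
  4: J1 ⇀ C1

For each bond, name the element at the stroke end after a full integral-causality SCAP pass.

b0 stroke at TF1
b1 stroke at J2
b2 stroke at I1
b3 stroke at Sf1
b4 stroke at J1

β3 stroke at Sf1  (Sf1 fixes flow; stroke at Sf1)
β1 stroke at J2  (J2 needs exactly one e-in)
β0 stroke at TF1  (TF1: transformer flips bond 1)
β2 stroke at I1  (I1: I, integral causality)
β4 stroke at J1  (only one effort-in slot at J1)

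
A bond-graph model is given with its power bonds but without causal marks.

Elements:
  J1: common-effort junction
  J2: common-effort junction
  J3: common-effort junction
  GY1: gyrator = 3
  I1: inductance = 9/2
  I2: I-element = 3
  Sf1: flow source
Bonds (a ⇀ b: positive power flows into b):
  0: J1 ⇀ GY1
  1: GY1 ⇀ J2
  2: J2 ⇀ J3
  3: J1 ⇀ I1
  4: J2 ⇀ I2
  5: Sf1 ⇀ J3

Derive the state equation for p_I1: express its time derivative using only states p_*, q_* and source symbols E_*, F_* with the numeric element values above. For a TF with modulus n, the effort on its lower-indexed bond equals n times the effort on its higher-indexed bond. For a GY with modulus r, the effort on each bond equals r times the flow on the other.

β5 stroke at Sf1  (Sf1: flow source, stroke at near end)
β2 stroke at J3  (J3: last free bond brings effort in)
β3 stroke at I1  (I1: I, integral causality)
β0 stroke at J1  (closing 0-jn rule on J1)
β1 stroke at J2  (GY GY1: same side as bond 0)
β4 stroke at I2  (J2: bond 1 brought effort, rest push out)

dp_I1/dt = -3*F_Sf1 + p_I2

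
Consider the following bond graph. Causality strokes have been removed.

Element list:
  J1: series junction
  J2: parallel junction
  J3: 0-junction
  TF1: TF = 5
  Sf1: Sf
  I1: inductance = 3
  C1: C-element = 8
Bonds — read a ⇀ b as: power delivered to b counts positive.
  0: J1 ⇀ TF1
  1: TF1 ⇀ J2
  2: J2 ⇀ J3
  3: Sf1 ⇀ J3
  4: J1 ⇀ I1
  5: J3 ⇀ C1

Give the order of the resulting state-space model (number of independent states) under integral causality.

2  (C1, I1 all integral)

β3 stroke→Sf1  (Sf1 (Sf) sets flow on bond)
β4 stroke→I1  (I1 outputs flow p/I1)
β0 stroke→J1  (1-jn J1 has f-setter on 4)
β1 stroke→TF1  (through TF1, causality passes straight; one stroke at TF1)
β2 stroke→J2  (only one effort-in slot at J2)
β5 stroke→J3  (closing 0-jn rule on J3)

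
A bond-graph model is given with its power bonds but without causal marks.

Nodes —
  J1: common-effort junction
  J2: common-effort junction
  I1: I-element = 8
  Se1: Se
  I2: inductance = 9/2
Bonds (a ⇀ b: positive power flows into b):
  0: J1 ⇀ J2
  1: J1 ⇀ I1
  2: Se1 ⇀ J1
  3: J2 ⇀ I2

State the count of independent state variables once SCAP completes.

#2 stroke at J1  (Se1: effort source, stroke at far end)
#0 stroke at J2  (J1: bond 2 brought effort, rest push out)
#1 stroke at I1  (common-e at J1 fixed by 2)
#3 stroke at I2  (J2 effort already set via bond 0)

2  (I1, I2 all integral)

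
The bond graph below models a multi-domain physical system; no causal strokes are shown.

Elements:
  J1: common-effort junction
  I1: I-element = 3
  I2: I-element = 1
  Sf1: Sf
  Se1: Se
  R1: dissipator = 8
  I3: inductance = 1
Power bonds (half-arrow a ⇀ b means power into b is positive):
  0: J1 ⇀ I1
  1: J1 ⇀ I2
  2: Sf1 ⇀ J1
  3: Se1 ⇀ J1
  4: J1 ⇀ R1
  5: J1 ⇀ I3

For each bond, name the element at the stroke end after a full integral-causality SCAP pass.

bond 2 →Sf1  (Sf1 (Sf) sets flow on bond)
bond 3 →J1  (Se1 fixes effort; stroke away)
bond 0 →I1  (J1: bond 3 brought effort, rest push out)
bond 1 →I2  (J1: bond 3 brought effort, rest push out)
bond 4 →R1  (J1 effort already set via bond 3)
bond 5 →I3  (common-e at J1 fixed by 3)

b0 →I1
b1 →I2
b2 →Sf1
b3 →J1
b4 →R1
b5 →I3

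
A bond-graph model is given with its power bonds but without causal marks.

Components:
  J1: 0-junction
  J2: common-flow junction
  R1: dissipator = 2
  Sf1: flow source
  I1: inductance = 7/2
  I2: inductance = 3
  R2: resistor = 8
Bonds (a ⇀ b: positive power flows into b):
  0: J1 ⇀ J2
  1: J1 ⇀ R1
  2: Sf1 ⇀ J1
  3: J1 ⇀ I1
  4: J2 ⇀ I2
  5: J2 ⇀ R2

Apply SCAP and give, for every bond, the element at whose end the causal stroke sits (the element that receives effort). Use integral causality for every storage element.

bond 2 stroke→Sf1  (Sf1: flow source, stroke at near end)
bond 3 stroke→I1  (I1 outputs flow p/I1)
bond 4 stroke→I2  (prefer integral on I2)
bond 0 stroke→J2  (1-jn J2 has f-setter on 4)
bond 5 stroke→J2  (1-jn J2 has f-setter on 4)
bond 1 stroke→J1  (only one effort-in slot at J1)

bond 0 →J2
bond 1 →J1
bond 2 →Sf1
bond 3 →I1
bond 4 →I2
bond 5 →J2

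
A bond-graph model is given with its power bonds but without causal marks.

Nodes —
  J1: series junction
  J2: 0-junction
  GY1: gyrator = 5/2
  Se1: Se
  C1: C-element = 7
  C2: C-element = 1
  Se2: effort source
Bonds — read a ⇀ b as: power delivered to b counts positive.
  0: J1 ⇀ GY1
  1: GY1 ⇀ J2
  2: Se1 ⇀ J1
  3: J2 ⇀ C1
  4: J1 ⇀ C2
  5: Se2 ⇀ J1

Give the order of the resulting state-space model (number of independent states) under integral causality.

#2 stroke at J1  (source Se1 imposes e)
#5 stroke at J1  (source Se2 imposes e)
#3 stroke at J2  (prefer integral on C1)
#1 stroke at GY1  (0-jn J2 has e-setter on 3)
#0 stroke at GY1  (GY1: gyrator matches bond 1)
#4 stroke at J1  (J1 flow already set via bond 0)

2  (C1, C2 all integral)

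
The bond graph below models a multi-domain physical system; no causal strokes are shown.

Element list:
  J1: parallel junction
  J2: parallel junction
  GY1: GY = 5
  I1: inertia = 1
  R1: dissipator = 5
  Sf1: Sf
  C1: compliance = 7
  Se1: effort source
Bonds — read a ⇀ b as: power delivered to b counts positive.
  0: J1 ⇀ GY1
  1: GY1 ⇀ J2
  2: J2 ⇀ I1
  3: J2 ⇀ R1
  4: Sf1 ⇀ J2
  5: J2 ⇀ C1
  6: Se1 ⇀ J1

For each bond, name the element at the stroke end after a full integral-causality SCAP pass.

#4 stroke at Sf1  (Sf1: flow source, stroke at near end)
#6 stroke at J1  (Se1: effort source, stroke at far end)
#0 stroke at GY1  (J1 effort already set via bond 6)
#1 stroke at GY1  (GY1 both-in/both-out from 0)
#2 stroke at I1  (prefer integral on I1)
#5 stroke at J2  (C1: C, integral causality)
#3 stroke at R1  (J2: bond 5 brought effort, rest push out)

#0 stroke→GY1
#1 stroke→GY1
#2 stroke→I1
#3 stroke→R1
#4 stroke→Sf1
#5 stroke→J2
#6 stroke→J1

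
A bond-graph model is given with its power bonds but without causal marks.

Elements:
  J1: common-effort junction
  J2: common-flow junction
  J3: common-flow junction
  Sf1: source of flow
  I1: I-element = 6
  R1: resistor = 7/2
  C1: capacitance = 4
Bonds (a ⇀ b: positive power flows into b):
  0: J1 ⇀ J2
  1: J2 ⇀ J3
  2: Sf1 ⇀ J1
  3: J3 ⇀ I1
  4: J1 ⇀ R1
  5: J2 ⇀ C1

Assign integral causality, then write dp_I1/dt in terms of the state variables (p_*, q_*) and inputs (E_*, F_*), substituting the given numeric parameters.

dp_I1/dt = 7*F_Sf1/2 - 7*p_I1/12 - q_C1/4

bond 2 →Sf1  (Sf1 (Sf) sets flow on bond)
bond 3 →I1  (I1 outputs flow p/I1)
bond 1 →J3  (J3 flow already set via bond 3)
bond 0 →J2  (J2: bond 1 brought flow, rest push out)
bond 5 →J2  (J2 flow already set via bond 1)
bond 4 →J1  (J1: last free bond brings effort in)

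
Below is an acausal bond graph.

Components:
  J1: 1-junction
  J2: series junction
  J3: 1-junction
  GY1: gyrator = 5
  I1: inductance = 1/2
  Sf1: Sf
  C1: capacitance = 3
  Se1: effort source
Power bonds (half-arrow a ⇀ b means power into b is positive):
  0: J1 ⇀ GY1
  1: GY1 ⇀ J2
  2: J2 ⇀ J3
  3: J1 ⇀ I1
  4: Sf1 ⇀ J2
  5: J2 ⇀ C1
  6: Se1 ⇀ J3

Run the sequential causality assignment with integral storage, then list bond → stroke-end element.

b4 |Sf1  (Sf1: flow source, stroke at near end)
b6 |J3  (Se1: effort source, stroke at far end)
b1 |J2  (J2: bond 4 brought flow, rest push out)
b2 |J2  (common-f at J2 fixed by 4)
b5 |J2  (J2 flow already set via bond 4)
b0 |J1  (through GY1, causality inverts; strokes same side of GY1)
b3 |I1  (closing 1-jn rule on J1)

#0 stroke at J1
#1 stroke at J2
#2 stroke at J2
#3 stroke at I1
#4 stroke at Sf1
#5 stroke at J2
#6 stroke at J3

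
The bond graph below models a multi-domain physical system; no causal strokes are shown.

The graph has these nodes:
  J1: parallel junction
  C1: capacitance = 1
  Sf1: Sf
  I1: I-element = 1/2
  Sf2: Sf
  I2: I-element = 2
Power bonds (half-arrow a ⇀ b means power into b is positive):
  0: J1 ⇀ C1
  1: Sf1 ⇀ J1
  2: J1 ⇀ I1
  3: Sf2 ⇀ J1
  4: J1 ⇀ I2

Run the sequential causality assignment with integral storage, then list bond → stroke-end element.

β1 |Sf1  (Sf1: flow source, stroke at near end)
β3 |Sf2  (Sf2 (Sf) sets flow on bond)
β0 |J1  (C1 integral (e out))
β2 |I1  (0-jn J1 has e-setter on 0)
β4 |I2  (J1 effort already set via bond 0)

bond 0 |J1
bond 1 |Sf1
bond 2 |I1
bond 3 |Sf2
bond 4 |I2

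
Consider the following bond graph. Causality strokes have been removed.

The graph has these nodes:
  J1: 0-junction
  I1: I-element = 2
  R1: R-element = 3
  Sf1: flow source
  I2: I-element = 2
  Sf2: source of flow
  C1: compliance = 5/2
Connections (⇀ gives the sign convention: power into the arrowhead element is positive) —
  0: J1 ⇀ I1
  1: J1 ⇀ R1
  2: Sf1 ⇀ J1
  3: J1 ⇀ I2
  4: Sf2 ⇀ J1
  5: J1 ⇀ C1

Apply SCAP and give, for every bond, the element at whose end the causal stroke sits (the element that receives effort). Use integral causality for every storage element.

b2 stroke at Sf1  (source Sf1 imposes f)
b4 stroke at Sf2  (Sf2: flow source, stroke at near end)
b0 stroke at I1  (I1: I, integral causality)
b3 stroke at I2  (prefer integral on I2)
b5 stroke at J1  (C1: C, integral causality)
b1 stroke at R1  (J1: bond 5 brought effort, rest push out)

bond 0 →I1
bond 1 →R1
bond 2 →Sf1
bond 3 →I2
bond 4 →Sf2
bond 5 →J1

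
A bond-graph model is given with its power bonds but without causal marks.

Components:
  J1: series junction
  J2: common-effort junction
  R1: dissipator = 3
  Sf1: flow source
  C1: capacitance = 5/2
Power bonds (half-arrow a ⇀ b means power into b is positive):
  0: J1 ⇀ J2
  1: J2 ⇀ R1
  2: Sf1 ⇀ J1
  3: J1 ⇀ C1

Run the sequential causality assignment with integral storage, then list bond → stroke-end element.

β2 →Sf1  (source Sf1 imposes f)
β0 →J1  (J1 flow already set via bond 2)
β3 →J1  (common-f at J1 fixed by 2)
β1 →J2  (only one effort-in slot at J2)

bond 0 stroke→J1
bond 1 stroke→J2
bond 2 stroke→Sf1
bond 3 stroke→J1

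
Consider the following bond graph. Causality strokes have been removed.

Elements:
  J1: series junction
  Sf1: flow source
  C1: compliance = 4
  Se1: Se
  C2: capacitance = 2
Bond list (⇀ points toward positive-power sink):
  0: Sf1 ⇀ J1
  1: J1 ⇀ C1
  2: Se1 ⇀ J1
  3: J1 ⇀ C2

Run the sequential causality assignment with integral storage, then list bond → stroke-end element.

β0 |Sf1
β1 |J1
β2 |J1
β3 |J1

bond 0 stroke→Sf1  (Sf1 (Sf) sets flow on bond)
bond 2 stroke→J1  (Se1 fixes effort; stroke away)
bond 1 stroke→J1  (J1 flow already set via bond 0)
bond 3 stroke→J1  (J1 flow already set via bond 0)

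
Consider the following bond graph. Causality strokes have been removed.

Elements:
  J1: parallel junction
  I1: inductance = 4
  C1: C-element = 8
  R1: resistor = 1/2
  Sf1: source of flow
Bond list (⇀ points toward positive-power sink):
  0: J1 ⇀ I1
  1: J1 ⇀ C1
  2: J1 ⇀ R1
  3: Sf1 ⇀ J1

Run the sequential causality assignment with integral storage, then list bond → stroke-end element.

β3 →Sf1  (Sf1 fixes flow; stroke at Sf1)
β0 →I1  (I1: I, integral causality)
β1 →J1  (prefer integral on C1)
β2 →R1  (J1: bond 1 brought effort, rest push out)

b0 |I1
b1 |J1
b2 |R1
b3 |Sf1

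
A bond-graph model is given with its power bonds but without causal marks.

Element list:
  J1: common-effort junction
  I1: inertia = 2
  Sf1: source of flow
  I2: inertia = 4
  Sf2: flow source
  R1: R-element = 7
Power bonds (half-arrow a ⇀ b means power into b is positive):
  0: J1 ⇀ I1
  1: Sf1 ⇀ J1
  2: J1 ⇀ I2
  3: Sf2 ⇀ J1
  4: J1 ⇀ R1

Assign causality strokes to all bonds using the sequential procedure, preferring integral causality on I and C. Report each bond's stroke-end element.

b0 stroke at I1
b1 stroke at Sf1
b2 stroke at I2
b3 stroke at Sf2
b4 stroke at J1

β1 stroke→Sf1  (source Sf1 imposes f)
β3 stroke→Sf2  (Sf2 fixes flow; stroke at Sf2)
β0 stroke→I1  (I1 integral (f out))
β2 stroke→I2  (I2 integral (f out))
β4 stroke→J1  (only one effort-in slot at J1)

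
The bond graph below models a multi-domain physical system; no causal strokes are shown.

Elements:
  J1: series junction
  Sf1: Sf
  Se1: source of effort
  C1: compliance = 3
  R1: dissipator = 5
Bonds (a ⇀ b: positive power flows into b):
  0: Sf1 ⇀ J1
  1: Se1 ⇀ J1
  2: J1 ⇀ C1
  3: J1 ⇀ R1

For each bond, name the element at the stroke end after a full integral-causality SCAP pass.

#0 |Sf1
#1 |J1
#2 |J1
#3 |J1

#0 stroke at Sf1  (source Sf1 imposes f)
#1 stroke at J1  (Se1 (Se) sets effort on bond)
#2 stroke at J1  (1-jn J1 has f-setter on 0)
#3 stroke at J1  (J1: bond 0 brought flow, rest push out)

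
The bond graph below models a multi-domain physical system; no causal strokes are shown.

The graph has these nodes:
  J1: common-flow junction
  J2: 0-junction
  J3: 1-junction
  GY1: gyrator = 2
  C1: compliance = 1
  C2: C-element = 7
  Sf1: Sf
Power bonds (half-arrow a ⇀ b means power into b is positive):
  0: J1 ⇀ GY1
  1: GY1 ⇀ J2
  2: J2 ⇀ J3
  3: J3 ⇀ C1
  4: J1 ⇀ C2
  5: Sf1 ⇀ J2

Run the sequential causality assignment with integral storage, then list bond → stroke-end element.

#0 →GY1
#1 →GY1
#2 →J2
#3 →J3
#4 →J1
#5 →Sf1

bond 5 stroke at Sf1  (Sf1 (Sf) sets flow on bond)
bond 3 stroke at J3  (C1 integral (e out))
bond 2 stroke at J2  (J3: last free bond brings flow in)
bond 1 stroke at GY1  (J2 effort already set via bond 2)
bond 0 stroke at GY1  (GY1: gyrator matches bond 1)
bond 4 stroke at J1  (1-jn J1 has f-setter on 0)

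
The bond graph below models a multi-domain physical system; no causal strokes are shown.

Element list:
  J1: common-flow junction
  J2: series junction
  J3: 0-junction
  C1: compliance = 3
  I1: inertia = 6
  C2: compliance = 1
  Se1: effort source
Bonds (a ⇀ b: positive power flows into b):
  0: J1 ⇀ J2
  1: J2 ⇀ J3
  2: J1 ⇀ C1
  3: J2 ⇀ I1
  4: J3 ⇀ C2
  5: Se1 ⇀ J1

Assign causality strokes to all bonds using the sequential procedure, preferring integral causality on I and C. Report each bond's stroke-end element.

β0 stroke at J2
β1 stroke at J2
β2 stroke at J1
β3 stroke at I1
β4 stroke at J3
β5 stroke at J1

β5 →J1  (source Se1 imposes e)
β2 →J1  (C1 outputs effort q/C1)
β0 →J2  (only one flow-in slot at J1)
β3 →I1  (prefer integral on I1)
β1 →J2  (1-jn J2 has f-setter on 3)
β4 →J3  (closing 0-jn rule on J3)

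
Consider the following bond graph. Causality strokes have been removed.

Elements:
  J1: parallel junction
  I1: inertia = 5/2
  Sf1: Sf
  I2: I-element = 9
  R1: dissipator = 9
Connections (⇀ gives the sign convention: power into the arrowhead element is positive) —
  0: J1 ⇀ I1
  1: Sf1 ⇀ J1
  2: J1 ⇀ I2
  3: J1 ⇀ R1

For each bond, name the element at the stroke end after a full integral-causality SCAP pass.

bond 1 →Sf1  (Sf1 fixes flow; stroke at Sf1)
bond 0 →I1  (prefer integral on I1)
bond 2 →I2  (I2 outputs flow p/I2)
bond 3 →J1  (J1: last free bond brings effort in)

b0 →I1
b1 →Sf1
b2 →I2
b3 →J1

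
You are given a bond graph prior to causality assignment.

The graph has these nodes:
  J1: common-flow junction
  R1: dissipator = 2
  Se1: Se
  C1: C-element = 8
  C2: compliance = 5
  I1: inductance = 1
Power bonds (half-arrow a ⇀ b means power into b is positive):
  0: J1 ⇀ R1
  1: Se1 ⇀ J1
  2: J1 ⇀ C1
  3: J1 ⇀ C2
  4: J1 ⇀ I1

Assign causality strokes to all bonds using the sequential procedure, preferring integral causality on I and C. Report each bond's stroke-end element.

bond 0 stroke→J1
bond 1 stroke→J1
bond 2 stroke→J1
bond 3 stroke→J1
bond 4 stroke→I1

b1 |J1  (Se1 (Se) sets effort on bond)
b2 |J1  (C1: C, integral causality)
b3 |J1  (C2 integral (e out))
b4 |I1  (I1 integral (f out))
b0 |J1  (J1 flow already set via bond 4)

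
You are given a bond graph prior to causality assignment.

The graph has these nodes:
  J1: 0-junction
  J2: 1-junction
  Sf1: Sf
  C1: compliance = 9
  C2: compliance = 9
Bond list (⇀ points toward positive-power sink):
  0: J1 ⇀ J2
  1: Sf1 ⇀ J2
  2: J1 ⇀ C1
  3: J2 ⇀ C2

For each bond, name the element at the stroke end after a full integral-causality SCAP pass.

bond 0 stroke at J2
bond 1 stroke at Sf1
bond 2 stroke at J1
bond 3 stroke at J2

bond 1 stroke at Sf1  (Sf1 fixes flow; stroke at Sf1)
bond 0 stroke at J2  (common-f at J2 fixed by 1)
bond 3 stroke at J2  (J2 flow already set via bond 1)
bond 2 stroke at J1  (J1: last free bond brings effort in)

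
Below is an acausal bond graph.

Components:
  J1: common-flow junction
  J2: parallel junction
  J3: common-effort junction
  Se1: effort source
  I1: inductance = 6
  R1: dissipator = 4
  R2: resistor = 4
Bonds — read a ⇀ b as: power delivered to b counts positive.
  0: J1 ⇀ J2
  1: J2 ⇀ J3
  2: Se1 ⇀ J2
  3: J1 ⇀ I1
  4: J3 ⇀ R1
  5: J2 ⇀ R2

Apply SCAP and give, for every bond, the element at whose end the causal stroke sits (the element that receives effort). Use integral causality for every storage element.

b0 →J1
b1 →J3
b2 →J2
b3 →I1
b4 →R1
b5 →R2

b2 |J2  (Se1 fixes effort; stroke away)
b0 |J1  (J2: bond 2 brought effort, rest push out)
b1 |J3  (J2 effort already set via bond 2)
b5 |R2  (common-e at J2 fixed by 2)
b4 |R1  (J3: bond 1 brought effort, rest push out)
b3 |I1  (J1 needs exactly one f-in)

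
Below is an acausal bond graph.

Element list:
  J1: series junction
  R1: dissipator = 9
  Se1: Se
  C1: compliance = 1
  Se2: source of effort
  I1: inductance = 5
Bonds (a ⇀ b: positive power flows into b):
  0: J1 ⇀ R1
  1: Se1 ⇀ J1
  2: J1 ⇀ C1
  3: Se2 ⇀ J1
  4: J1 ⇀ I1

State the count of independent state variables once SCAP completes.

β1 stroke at J1  (source Se1 imposes e)
β3 stroke at J1  (Se2 (Se) sets effort on bond)
β2 stroke at J1  (prefer integral on C1)
β4 stroke at I1  (prefer integral on I1)
β0 stroke at J1  (J1: bond 4 brought flow, rest push out)

2  (C1, I1 all integral)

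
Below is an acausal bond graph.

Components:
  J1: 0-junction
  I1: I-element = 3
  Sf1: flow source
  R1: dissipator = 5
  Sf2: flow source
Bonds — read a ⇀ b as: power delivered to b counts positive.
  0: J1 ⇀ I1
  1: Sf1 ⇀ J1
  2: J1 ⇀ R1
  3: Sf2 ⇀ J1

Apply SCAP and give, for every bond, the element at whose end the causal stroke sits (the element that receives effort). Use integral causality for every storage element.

bond 1 →Sf1  (Sf1 fixes flow; stroke at Sf1)
bond 3 →Sf2  (Sf2 (Sf) sets flow on bond)
bond 0 →I1  (I1 integral (f out))
bond 2 →J1  (closing 0-jn rule on J1)

bond 0 stroke→I1
bond 1 stroke→Sf1
bond 2 stroke→J1
bond 3 stroke→Sf2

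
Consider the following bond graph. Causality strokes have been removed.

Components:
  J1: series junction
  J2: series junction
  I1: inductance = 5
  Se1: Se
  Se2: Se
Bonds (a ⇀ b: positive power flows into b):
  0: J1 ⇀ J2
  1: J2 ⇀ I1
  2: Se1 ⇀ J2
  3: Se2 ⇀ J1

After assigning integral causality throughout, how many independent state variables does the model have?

bond 2 |J2  (Se1: effort source, stroke at far end)
bond 3 |J1  (Se2 (Se) sets effort on bond)
bond 0 |J2  (closing 1-jn rule on J1)
bond 1 |I1  (J2 needs exactly one f-in)

1  (I1 all integral)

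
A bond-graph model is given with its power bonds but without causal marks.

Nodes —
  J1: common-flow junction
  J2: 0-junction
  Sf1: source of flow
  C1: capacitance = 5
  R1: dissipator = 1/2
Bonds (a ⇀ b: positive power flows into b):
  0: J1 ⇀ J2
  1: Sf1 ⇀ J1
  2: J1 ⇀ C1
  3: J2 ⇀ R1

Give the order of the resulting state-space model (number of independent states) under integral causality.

1  (C1 all integral)

b1 stroke→Sf1  (Sf1 (Sf) sets flow on bond)
b0 stroke→J1  (1-jn J1 has f-setter on 1)
b2 stroke→J1  (J1 flow already set via bond 1)
b3 stroke→J2  (J2: last free bond brings effort in)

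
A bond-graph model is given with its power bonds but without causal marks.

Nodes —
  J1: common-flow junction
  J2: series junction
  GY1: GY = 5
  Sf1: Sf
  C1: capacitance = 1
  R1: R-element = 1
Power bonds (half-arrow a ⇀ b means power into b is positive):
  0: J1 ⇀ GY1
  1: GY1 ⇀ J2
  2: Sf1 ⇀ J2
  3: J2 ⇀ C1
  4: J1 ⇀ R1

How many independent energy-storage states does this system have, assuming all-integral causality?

β2 →Sf1  (source Sf1 imposes f)
β1 →J2  (1-jn J2 has f-setter on 2)
β3 →J2  (J2 flow already set via bond 2)
β0 →J1  (GY1: gyrator matches bond 1)
β4 →R1  (J1 needs exactly one f-in)

1  (C1 all integral)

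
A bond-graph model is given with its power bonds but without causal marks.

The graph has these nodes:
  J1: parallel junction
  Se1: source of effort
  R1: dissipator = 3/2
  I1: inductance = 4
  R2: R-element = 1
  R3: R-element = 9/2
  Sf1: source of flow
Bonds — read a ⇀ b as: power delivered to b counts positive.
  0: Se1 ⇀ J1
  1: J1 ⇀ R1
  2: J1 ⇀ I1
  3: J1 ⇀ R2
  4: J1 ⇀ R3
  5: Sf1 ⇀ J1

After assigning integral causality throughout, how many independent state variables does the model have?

bond 0 stroke at J1  (Se1 fixes effort; stroke away)
bond 5 stroke at Sf1  (Sf1: flow source, stroke at near end)
bond 1 stroke at R1  (common-e at J1 fixed by 0)
bond 2 stroke at I1  (common-e at J1 fixed by 0)
bond 3 stroke at R2  (0-jn J1 has e-setter on 0)
bond 4 stroke at R3  (common-e at J1 fixed by 0)

1  (I1 all integral)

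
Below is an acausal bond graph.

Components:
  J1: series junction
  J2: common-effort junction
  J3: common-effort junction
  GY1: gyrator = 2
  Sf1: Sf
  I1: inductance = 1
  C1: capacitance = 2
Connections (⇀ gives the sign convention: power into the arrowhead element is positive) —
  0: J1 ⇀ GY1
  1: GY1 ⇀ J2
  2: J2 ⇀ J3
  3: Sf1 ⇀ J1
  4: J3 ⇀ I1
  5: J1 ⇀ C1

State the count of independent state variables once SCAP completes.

2  (C1, I1 all integral)

bond 3 →Sf1  (Sf1: flow source, stroke at near end)
bond 0 →J1  (J1: bond 3 brought flow, rest push out)
bond 5 →J1  (J1: bond 3 brought flow, rest push out)
bond 1 →J2  (GY1 both-in/both-out from 0)
bond 2 →J3  (common-e at J2 fixed by 1)
bond 4 →I1  (J3 effort already set via bond 2)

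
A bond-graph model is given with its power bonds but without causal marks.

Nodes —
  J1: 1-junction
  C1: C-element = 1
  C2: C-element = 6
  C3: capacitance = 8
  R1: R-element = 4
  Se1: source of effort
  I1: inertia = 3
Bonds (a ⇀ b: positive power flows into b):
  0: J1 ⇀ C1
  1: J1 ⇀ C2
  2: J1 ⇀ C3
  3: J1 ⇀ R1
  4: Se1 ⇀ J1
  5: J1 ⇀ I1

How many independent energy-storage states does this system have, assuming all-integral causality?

β4 stroke→J1  (Se1 fixes effort; stroke away)
β0 stroke→J1  (C1 outputs effort q/C1)
β1 stroke→J1  (C2 integral (e out))
β2 stroke→J1  (C3 integral (e out))
β5 stroke→I1  (I1 outputs flow p/I1)
β3 stroke→J1  (J1 flow already set via bond 5)

4  (C1, C2, C3, I1 all integral)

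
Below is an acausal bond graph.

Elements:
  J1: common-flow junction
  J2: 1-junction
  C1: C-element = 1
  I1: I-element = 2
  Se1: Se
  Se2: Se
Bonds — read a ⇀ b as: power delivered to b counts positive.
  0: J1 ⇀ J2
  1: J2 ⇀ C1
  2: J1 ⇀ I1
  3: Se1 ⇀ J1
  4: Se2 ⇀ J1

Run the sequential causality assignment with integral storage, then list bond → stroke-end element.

b0 →J1
b1 →J2
b2 →I1
b3 →J1
b4 →J1

bond 3 →J1  (Se1 (Se) sets effort on bond)
bond 4 →J1  (Se2 fixes effort; stroke away)
bond 1 →J2  (C1 outputs effort q/C1)
bond 0 →J1  (J2 needs exactly one f-in)
bond 2 →I1  (J1: last free bond brings flow in)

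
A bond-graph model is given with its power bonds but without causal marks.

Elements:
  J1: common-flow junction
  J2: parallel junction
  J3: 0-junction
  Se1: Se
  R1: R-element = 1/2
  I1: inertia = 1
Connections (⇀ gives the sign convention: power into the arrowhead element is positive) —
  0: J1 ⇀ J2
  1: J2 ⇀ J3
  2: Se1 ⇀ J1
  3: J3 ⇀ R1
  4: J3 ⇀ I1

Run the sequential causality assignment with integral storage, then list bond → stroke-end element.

β2 stroke→J1  (Se1 fixes effort; stroke away)
β0 stroke→J2  (closing 1-jn rule on J1)
β1 stroke→J3  (0-jn J2 has e-setter on 0)
β3 stroke→R1  (0-jn J3 has e-setter on 1)
β4 stroke→I1  (common-e at J3 fixed by 1)

#0 stroke→J2
#1 stroke→J3
#2 stroke→J1
#3 stroke→R1
#4 stroke→I1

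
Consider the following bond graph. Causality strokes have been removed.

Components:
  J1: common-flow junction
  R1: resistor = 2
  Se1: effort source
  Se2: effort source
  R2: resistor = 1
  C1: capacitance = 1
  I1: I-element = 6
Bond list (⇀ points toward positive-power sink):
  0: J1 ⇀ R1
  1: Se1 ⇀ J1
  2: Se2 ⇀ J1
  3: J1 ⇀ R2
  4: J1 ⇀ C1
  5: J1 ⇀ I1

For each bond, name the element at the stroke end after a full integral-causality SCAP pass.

b0 stroke at J1
b1 stroke at J1
b2 stroke at J1
b3 stroke at J1
b4 stroke at J1
b5 stroke at I1

bond 1 stroke→J1  (Se1: effort source, stroke at far end)
bond 2 stroke→J1  (Se2 fixes effort; stroke away)
bond 4 stroke→J1  (C1 outputs effort q/C1)
bond 5 stroke→I1  (I1: I, integral causality)
bond 0 stroke→J1  (common-f at J1 fixed by 5)
bond 3 stroke→J1  (common-f at J1 fixed by 5)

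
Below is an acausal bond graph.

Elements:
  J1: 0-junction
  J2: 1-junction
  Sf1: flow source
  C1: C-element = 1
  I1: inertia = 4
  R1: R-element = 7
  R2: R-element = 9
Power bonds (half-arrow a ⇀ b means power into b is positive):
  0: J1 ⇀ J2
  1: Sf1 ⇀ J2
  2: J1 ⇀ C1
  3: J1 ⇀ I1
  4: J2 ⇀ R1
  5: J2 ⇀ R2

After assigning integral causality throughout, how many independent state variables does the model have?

2  (C1, I1 all integral)

b1 →Sf1  (Sf1: flow source, stroke at near end)
b0 →J2  (J2 flow already set via bond 1)
b4 →J2  (J2 flow already set via bond 1)
b5 →J2  (1-jn J2 has f-setter on 1)
b2 →J1  (C1 outputs effort q/C1)
b3 →I1  (common-e at J1 fixed by 2)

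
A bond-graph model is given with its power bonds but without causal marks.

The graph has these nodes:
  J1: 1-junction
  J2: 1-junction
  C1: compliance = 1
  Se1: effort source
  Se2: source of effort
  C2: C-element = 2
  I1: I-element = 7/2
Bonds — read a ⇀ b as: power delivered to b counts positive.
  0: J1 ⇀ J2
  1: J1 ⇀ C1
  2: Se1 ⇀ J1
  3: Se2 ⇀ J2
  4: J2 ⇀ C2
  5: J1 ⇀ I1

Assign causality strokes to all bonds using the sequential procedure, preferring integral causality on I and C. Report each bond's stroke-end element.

b2 stroke→J1  (source Se1 imposes e)
b3 stroke→J2  (Se2 (Se) sets effort on bond)
b1 stroke→J1  (prefer integral on C1)
b4 stroke→J2  (C2 outputs effort q/C2)
b0 stroke→J1  (closing 1-jn rule on J2)
b5 stroke→I1  (only one flow-in slot at J1)

b0 stroke at J1
b1 stroke at J1
b2 stroke at J1
b3 stroke at J2
b4 stroke at J2
b5 stroke at I1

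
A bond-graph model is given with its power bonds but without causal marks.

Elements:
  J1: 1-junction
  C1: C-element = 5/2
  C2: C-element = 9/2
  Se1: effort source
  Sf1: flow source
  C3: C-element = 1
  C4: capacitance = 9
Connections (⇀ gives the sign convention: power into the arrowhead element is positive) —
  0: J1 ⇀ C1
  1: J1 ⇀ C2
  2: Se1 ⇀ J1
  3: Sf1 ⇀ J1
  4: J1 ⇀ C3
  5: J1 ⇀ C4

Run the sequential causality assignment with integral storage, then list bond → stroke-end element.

β2 stroke→J1  (Se1 (Se) sets effort on bond)
β3 stroke→Sf1  (source Sf1 imposes f)
β0 stroke→J1  (J1 flow already set via bond 3)
β1 stroke→J1  (J1 flow already set via bond 3)
β4 stroke→J1  (common-f at J1 fixed by 3)
β5 stroke→J1  (J1: bond 3 brought flow, rest push out)

bond 0 |J1
bond 1 |J1
bond 2 |J1
bond 3 |Sf1
bond 4 |J1
bond 5 |J1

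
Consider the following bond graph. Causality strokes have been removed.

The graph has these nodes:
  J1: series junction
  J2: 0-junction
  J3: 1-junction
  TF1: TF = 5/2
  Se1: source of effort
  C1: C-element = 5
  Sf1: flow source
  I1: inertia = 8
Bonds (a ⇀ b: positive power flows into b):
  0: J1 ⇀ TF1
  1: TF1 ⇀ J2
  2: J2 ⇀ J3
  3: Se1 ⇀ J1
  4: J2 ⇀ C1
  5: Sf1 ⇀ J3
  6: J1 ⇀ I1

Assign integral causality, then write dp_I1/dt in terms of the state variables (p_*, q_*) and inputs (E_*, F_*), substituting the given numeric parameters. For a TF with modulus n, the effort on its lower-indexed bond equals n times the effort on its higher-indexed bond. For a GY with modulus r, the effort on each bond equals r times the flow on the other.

b3 |J1  (Se1 fixes effort; stroke away)
b5 |Sf1  (source Sf1 imposes f)
b2 |J3  (J3: bond 5 brought flow, rest push out)
b4 |J2  (C1 outputs effort q/C1)
b1 |TF1  (J2 effort already set via bond 4)
b0 |J1  (TF1 one-in-one-out from 1)
b6 |I1  (closing 1-jn rule on J1)

dp_I1/dt = E_Se1 - q_C1/2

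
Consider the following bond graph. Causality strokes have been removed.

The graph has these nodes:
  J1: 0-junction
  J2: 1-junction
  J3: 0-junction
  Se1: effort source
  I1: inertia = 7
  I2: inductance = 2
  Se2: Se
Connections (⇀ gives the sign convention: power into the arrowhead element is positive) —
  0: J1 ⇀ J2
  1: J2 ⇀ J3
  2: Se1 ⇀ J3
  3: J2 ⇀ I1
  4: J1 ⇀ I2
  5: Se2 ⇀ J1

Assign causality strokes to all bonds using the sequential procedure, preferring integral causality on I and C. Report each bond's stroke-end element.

#0 |J2
#1 |J2
#2 |J3
#3 |I1
#4 |I2
#5 |J1

b2 stroke→J3  (Se1 (Se) sets effort on bond)
b5 stroke→J1  (Se2: effort source, stroke at far end)
b0 stroke→J2  (J1 effort already set via bond 5)
b4 stroke→I2  (0-jn J1 has e-setter on 5)
b1 stroke→J2  (0-jn J3 has e-setter on 2)
b3 stroke→I1  (closing 1-jn rule on J2)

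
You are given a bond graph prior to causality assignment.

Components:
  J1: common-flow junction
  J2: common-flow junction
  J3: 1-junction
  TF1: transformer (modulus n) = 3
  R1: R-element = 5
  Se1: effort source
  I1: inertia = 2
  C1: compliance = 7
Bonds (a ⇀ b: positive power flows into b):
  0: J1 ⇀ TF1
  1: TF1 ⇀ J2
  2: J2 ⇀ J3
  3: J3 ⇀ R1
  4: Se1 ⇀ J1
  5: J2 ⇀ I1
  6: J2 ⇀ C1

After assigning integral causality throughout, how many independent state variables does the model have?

2  (C1, I1 all integral)

#4 |J1  (Se1 fixes effort; stroke away)
#0 |TF1  (J1 needs exactly one f-in)
#1 |J2  (TF TF1: opposite of bond 0)
#5 |I1  (prefer integral on I1)
#2 |J2  (common-f at J2 fixed by 5)
#6 |J2  (1-jn J2 has f-setter on 5)
#3 |J3  (J3 flow already set via bond 2)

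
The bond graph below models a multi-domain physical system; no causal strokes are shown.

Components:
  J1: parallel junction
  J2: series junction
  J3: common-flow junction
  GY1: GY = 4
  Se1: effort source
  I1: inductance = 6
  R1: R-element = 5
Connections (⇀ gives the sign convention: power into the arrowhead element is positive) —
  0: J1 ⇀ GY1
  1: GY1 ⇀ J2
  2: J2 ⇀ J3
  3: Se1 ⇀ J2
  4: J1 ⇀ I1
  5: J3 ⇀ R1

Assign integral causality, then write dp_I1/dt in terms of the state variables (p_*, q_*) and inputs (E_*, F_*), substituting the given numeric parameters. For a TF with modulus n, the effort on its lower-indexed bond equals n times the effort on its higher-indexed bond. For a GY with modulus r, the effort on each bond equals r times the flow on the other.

dp_I1/dt = 4*E_Se1/5 - 8*p_I1/15

bond 3 stroke→J2  (source Se1 imposes e)
bond 4 stroke→I1  (I1: I, integral causality)
bond 0 stroke→J1  (J1: last free bond brings effort in)
bond 1 stroke→J2  (GY1 both-in/both-out from 0)
bond 2 stroke→J3  (only one flow-in slot at J2)
bond 5 stroke→R1  (J3 needs exactly one f-in)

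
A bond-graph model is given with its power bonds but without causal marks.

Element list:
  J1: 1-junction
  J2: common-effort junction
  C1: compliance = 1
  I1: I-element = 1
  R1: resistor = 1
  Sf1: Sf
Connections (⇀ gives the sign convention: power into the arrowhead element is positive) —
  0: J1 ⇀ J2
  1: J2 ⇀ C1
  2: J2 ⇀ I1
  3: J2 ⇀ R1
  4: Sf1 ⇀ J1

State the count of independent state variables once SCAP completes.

2  (C1, I1 all integral)

b4 →Sf1  (source Sf1 imposes f)
b0 →J1  (1-jn J1 has f-setter on 4)
b1 →J2  (C1 integral (e out))
b2 →I1  (0-jn J2 has e-setter on 1)
b3 →R1  (J2 effort already set via bond 1)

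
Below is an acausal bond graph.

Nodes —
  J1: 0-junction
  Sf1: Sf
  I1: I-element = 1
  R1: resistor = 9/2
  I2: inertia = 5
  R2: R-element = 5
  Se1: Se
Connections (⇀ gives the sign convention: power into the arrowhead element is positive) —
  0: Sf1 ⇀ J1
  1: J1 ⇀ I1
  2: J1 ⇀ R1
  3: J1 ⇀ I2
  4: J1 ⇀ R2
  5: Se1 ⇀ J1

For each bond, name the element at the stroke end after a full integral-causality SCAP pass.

#0 |Sf1  (Sf1 fixes flow; stroke at Sf1)
#5 |J1  (Se1 fixes effort; stroke away)
#1 |I1  (0-jn J1 has e-setter on 5)
#2 |R1  (J1 effort already set via bond 5)
#3 |I2  (0-jn J1 has e-setter on 5)
#4 |R2  (J1 effort already set via bond 5)

bond 0 stroke→Sf1
bond 1 stroke→I1
bond 2 stroke→R1
bond 3 stroke→I2
bond 4 stroke→R2
bond 5 stroke→J1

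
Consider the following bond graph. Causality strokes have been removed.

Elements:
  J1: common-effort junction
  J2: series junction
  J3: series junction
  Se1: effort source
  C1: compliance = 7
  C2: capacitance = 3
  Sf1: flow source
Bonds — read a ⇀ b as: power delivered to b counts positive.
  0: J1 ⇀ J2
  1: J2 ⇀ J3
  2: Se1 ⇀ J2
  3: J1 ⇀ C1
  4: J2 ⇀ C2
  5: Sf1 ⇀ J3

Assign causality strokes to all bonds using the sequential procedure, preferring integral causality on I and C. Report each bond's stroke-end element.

#2 stroke→J2  (source Se1 imposes e)
#5 stroke→Sf1  (Sf1 (Sf) sets flow on bond)
#1 stroke→J3  (1-jn J3 has f-setter on 5)
#0 stroke→J2  (J2 flow already set via bond 1)
#4 stroke→J2  (1-jn J2 has f-setter on 1)
#3 stroke→J1  (only one effort-in slot at J1)

bond 0 |J2
bond 1 |J3
bond 2 |J2
bond 3 |J1
bond 4 |J2
bond 5 |Sf1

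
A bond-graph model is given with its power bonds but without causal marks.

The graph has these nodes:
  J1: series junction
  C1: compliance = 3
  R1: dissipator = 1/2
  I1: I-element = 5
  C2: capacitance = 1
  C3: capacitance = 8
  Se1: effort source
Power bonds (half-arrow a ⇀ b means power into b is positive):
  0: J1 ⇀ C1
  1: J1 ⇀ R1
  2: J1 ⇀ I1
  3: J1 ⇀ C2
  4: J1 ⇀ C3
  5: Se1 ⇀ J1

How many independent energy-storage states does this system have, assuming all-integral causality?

#5 stroke→J1  (source Se1 imposes e)
#0 stroke→J1  (C1 outputs effort q/C1)
#2 stroke→I1  (I1 outputs flow p/I1)
#1 stroke→J1  (1-jn J1 has f-setter on 2)
#3 stroke→J1  (J1 flow already set via bond 2)
#4 stroke→J1  (1-jn J1 has f-setter on 2)

4  (C1, C2, C3, I1 all integral)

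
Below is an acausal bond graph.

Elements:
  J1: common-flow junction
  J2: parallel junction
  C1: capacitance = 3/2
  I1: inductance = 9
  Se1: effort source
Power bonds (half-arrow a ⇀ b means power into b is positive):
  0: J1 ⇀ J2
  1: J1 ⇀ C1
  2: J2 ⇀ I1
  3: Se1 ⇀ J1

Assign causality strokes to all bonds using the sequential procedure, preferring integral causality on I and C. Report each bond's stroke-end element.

#0 →J2
#1 →J1
#2 →I1
#3 →J1

bond 3 |J1  (Se1: effort source, stroke at far end)
bond 1 |J1  (C1: C, integral causality)
bond 0 |J2  (J1 needs exactly one f-in)
bond 2 |I1  (0-jn J2 has e-setter on 0)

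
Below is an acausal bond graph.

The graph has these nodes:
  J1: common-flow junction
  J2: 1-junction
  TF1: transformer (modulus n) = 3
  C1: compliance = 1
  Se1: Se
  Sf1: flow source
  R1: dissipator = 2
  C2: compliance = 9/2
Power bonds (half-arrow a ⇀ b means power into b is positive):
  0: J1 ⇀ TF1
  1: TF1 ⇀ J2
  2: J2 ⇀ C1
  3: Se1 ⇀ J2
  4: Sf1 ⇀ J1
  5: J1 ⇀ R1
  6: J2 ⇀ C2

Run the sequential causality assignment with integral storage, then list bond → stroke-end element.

#3 stroke→J2  (source Se1 imposes e)
#4 stroke→Sf1  (source Sf1 imposes f)
#0 stroke→J1  (J1 flow already set via bond 4)
#5 stroke→J1  (J1 flow already set via bond 4)
#1 stroke→TF1  (TF TF1: opposite of bond 0)
#2 stroke→J2  (J2 flow already set via bond 1)
#6 stroke→J2  (J2: bond 1 brought flow, rest push out)

β0 →J1
β1 →TF1
β2 →J2
β3 →J2
β4 →Sf1
β5 →J1
β6 →J2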